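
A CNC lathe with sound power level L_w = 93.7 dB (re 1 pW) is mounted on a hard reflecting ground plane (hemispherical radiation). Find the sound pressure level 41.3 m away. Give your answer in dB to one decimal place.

The power spreads over a hemisphere of area 2π·r², so L_p = L_w − 10·log₁₀(2π·r²).
2π·r² = 1.072e+04 m², 10·log₁₀ of that is 40.301 dB.
L_p = 93.7 − 40.301 = 53.40 dB.

53.4 dB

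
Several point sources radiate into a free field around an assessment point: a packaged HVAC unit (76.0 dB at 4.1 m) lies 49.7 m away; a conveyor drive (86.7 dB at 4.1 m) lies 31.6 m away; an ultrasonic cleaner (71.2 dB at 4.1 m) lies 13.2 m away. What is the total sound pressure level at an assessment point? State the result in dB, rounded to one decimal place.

69.7 dB

First find each source's level at the receiver (point-source: −20·log₁₀(r/r_ref)), then combine on an intensity basis.
packaged HVAC unit: 76.0 − 20·log₁₀(49.7/4.1) = 76.0 − 21.67 = 54.33 dB.
conveyor drive: 86.7 − 20·log₁₀(31.6/4.1) = 86.7 − 17.74 = 68.96 dB.
ultrasonic cleaner: 71.2 − 20·log₁₀(13.2/4.1) = 71.2 − 10.16 = 61.04 dB.
Σ 10^(L/10) = 9.417e+06 → L_total = 10·log₁₀(9.417e+06) = 69.74 dB.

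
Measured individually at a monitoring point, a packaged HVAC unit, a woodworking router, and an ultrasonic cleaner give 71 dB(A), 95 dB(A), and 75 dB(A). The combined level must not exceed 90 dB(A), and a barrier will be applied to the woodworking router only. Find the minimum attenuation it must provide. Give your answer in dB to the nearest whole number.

Everything except the woodworking router sums to 10^(71/10) + 10^(75/10) = 4.421e+07 in linear terms, 76.46 dB(A).
The limit corresponds to 10^(90/10) = 1.000e+09; subtracting the fixed part leaves 9.558e+08 for the woodworking router, i.e. 89.80 dB(A).
So the woodworking router must be reduced from 95 to 89.80 dB(A): IL = 5.20 dB.

5 dB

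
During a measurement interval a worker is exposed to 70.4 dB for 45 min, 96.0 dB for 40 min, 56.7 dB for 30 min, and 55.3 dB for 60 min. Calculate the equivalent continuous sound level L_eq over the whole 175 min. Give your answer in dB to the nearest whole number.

90 dB

The energy average is taken in the linear domain: L_eq = 10·log₁₀[(Σ tᵢ·10^(Lᵢ/10))/T], T = 175 min.
Σ tᵢ·10^(Lᵢ/10) = 45·10^(70.4/10) + 40·10^(96.0/10) + 30·10^(56.7/10) + 60·10^(55.3/10) = 1.598e+11.
L_eq = 10·log₁₀(1.598e+11/175) = 89.60 dB.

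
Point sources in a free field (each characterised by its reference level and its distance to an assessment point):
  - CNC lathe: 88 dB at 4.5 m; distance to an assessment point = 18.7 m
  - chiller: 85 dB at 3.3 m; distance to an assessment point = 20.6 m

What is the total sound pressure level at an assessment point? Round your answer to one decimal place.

76.5 dB

Apply inverse-square spreading to bring every level to the receiver, then sum 10^(L/10).
CNC lathe: 88 − 20·log₁₀(18.7/4.5) = 88 − 12.37 = 75.63 dB.
chiller: 85 − 20·log₁₀(20.6/3.3) = 85 − 15.91 = 69.09 dB.
Σ 10^(L/10) = 4.465e+07 → L_total = 10·log₁₀(4.465e+07) = 76.50 dB.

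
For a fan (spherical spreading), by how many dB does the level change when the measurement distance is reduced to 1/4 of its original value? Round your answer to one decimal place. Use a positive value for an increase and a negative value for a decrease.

A point source loses 6 dB per doubling of distance; generally ΔL = −20·log₁₀(r₂/r₁).
ΔL = −20·log₁₀(0.25) = +12.04 dB.

+12.0 dB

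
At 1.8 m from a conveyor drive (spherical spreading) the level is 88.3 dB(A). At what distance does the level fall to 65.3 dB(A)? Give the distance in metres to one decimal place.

25.4 m

The 23.0 dB drop corresponds to a distance ratio of 10^(23.0/20) for a point source.
r₂ = 1.8·10^((88.3−65.3)/20) = 1.8·10^(23.0/20) = 25.43 m.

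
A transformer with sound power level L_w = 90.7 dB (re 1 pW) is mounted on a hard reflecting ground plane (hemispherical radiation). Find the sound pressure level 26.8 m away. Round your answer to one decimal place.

54.2 dB

L_p = L_w − 10·log₁₀(2π·r²) with r = 26.8 m.
2π·r² = 4513 m², 10·log₁₀ of that is 36.544 dB.
L_p = 90.7 − 36.544 = 54.16 dB.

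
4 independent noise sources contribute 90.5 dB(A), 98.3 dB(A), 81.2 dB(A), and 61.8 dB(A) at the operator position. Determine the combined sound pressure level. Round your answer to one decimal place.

99.0 dB(A)

For uncorrelated sources the intensities add, so convert each level to linear form, sum, and take 10·log₁₀ of the total.
Σ 10^(L/10) = 10^(90.5/10) + 10^(98.3/10) + 10^(81.2/10) + 10^(61.8/10) = 8.016e+09.
L_total = 10·log₁₀(8.016e+09) = 99.04 dB(A).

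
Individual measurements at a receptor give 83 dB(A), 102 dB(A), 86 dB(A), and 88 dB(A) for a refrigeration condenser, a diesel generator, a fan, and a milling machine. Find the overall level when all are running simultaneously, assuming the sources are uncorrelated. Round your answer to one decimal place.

102.3 dB(A)

For uncorrelated sources the intensities add, so convert each level to linear form, sum, and take 10·log₁₀ of the total.
Σ 10^(L/10) = 10^(83/10) + 10^(102/10) + 10^(86/10) + 10^(88/10) = 1.708e+10.
L_total = 10·log₁₀(1.708e+10) = 102.32 dB(A).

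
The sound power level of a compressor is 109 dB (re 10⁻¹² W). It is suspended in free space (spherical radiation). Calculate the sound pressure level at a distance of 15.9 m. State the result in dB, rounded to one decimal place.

74.0 dB

Free-field spherical radiation: L_p = L_w − 10·log₁₀(4π·r²), r = 15.9 m.
4π·r² = 3177 m², 10·log₁₀ of that is 35.020 dB.
L_p = 109 − 35.020 = 73.98 dB.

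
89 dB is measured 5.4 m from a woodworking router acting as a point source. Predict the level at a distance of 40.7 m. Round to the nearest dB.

71 dB

Point-source attenuation: ΔL = 20·log₁₀(r₂/r₁) = 20·log₁₀(40.7/5.4) = 17.544 dB.
L₂ = 89 − 20·log₁₀(40.7/5.4) = 89 − 17.544 = 71.46 dB.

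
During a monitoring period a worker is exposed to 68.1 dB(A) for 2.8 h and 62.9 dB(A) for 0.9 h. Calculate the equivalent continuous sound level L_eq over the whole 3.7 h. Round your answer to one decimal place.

Weight each interval's intensity by its duration and average over T = 3.7 h:
Σ tᵢ·10^(Lᵢ/10) = 2.8·10^(68.1/10) + 0.9·10^(62.9/10) = 1.983e+07.
L_eq = 10·log₁₀(1.983e+07/3.7) = 67.29 dB(A).

67.3 dB(A)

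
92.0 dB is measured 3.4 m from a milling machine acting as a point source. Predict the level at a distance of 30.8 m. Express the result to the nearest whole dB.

73 dB

Point-source attenuation: ΔL = 20·log₁₀(r₂/r₁) = 20·log₁₀(30.8/3.4) = 19.141 dB.
L₂ = 92.0 − 20·log₁₀(30.8/3.4) = 92.0 − 19.141 = 72.86 dB.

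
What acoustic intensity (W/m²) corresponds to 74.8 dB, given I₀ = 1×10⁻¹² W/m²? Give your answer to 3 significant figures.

L = 10·log₁₀(I/I₀) ⇒ I = I₀·10^(L/10) = 10⁻¹² × 10^7.48.

3.02e-05 W/m²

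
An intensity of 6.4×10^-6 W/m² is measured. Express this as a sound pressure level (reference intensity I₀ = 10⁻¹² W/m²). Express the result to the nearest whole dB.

I/I₀ = 6.4×10^-6/10⁻¹² = 6.4×10^6, and L = 10·log₁₀(I/I₀).
L = 10·(0.8062 + 6) = 68.06 dB.

68 dB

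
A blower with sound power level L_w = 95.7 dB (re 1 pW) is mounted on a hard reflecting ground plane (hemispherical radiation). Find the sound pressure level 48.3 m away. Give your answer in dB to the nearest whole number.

The power spreads over a hemisphere of area 2π·r², so L_p = L_w − 10·log₁₀(2π·r²).
2π·r² = 1.466e+04 m², 10·log₁₀ of that is 41.661 dB.
L_p = 95.7 − 41.661 = 54.04 dB.

54 dB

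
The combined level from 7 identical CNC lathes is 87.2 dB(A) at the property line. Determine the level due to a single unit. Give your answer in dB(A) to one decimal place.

Dividing the total intensity by 7 lowers the level by 10·log₁₀ 7 = 8.451 dB: L₁ = 87.2 − 8.451.

78.7 dB(A)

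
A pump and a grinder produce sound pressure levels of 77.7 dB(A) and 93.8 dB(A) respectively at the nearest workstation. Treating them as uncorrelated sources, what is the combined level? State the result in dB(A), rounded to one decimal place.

Incoherent sources combine by intensity addition: L_total = 10·log₁₀(Σ 10^(L_i/10)).
Σ 10^(L/10) = 10^(77.7/10) + 10^(93.8/10) = 2.458e+09.
L_total = 10·log₁₀(2.458e+09) = 93.91 dB(A).

93.9 dB(A)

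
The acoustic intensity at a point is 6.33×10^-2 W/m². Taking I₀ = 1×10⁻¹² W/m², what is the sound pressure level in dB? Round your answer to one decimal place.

108.0 dB

Dividing by I₀ shifts the exponent by 12: I/I₀ = 6.33×10^10.
L = 10·(0.8014 + 10) = 108.01 dB.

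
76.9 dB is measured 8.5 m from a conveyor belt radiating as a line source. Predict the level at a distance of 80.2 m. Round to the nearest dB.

67 dB

Cylindrical spreading from a line source gives a 10·log₁₀(r₂/r₁) drop.
L₂ = 76.9 − 10·log₁₀(80.2/8.5) = 76.9 − 9.748 = 67.15 dB.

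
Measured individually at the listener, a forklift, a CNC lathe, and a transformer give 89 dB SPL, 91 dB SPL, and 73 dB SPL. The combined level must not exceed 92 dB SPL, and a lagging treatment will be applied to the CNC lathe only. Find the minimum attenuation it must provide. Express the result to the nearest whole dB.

The untreated sources together contribute 10^(89/10) + 10^(73/10) = 8.143e+08, i.e. 89.11 dB SPL.
To meet 92 dB SPL overall, the treated CNC lathe may contribute at most 10^(92/10) − 8.143e+08 = 7.706e+08, i.e. 88.87 dB SPL.
Required insertion loss = 91 − 88.87 = 2.13 dB.

2 dB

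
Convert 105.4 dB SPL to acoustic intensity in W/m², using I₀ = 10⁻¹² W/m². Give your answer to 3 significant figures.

0.0347 W/m²

I/I₀ = 10^(105.4/10) = 3.467e+10, so I = 3.467e+10 × 10⁻¹² W/m².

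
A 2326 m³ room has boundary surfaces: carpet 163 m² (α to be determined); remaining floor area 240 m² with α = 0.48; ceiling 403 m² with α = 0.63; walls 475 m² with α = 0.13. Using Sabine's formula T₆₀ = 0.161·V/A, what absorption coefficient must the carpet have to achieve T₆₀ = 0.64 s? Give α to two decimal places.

From T₆₀ = 0.161·V/A, the target T₆₀ = 0.64 s needs A = 0.161·2326/0.64 = 585.13 m².
Absorption from the other surfaces = 240·0.48 + 403·0.63 + 475·0.13 = 430.84 m², so the carpet must supply 154.29 m² over 163 m².
α = 154.29/163 = 0.947.

0.95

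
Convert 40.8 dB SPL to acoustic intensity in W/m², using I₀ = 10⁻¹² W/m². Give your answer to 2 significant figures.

I/I₀ = 10^(40.8/10) = 1.202e+04, so I = 1.202e+04 × 10⁻¹² W/m².

1.2e-08 W/m²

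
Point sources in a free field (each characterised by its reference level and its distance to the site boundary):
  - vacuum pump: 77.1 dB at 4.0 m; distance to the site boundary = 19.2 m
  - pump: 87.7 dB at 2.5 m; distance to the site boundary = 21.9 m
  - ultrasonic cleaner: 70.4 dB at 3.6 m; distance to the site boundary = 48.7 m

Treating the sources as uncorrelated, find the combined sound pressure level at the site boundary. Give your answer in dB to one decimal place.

Apply inverse-square spreading to bring every level to the receiver, then sum 10^(L/10).
vacuum pump: 77.1 − 20·log₁₀(19.2/4.0) = 77.1 − 13.62 = 63.48 dB.
pump: 87.7 − 20·log₁₀(21.9/2.5) = 87.7 − 18.85 = 68.85 dB.
ultrasonic cleaner: 70.4 − 20·log₁₀(48.7/3.6) = 70.4 − 22.62 = 47.78 dB.
Σ 10^(L/10) = 9.959e+06 → L_total = 10·log₁₀(9.959e+06) = 69.98 dB.

70.0 dB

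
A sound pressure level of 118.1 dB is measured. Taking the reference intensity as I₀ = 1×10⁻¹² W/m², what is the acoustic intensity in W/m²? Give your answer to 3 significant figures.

L = 10·log₁₀(I/I₀) ⇒ I = I₀·10^(L/10) = 10⁻¹² × 10^11.81.

0.646 W/m²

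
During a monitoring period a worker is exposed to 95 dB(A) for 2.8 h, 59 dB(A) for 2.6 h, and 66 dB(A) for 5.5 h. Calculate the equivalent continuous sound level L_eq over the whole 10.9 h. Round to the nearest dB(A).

L_eq = 10·log₁₀[(1/T)·Σ tᵢ·10^(Lᵢ/10)] with T = 10.9 h.
Σ tᵢ·10^(Lᵢ/10) = 2.8·10^(95/10) + 2.6·10^(59/10) + 5.5·10^(66/10) = 8.878e+09.
L_eq = 10·log₁₀(8.878e+09/10.9) = 89.11 dB(A).

89 dB(A)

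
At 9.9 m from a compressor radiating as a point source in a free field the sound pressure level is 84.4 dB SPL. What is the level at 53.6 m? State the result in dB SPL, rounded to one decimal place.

For a point source, L₂ = L₁ − 20·log₁₀(r₂/r₁).
L₂ = 84.4 − 20·log₁₀(53.6/9.9) = 84.4 − 14.671 = 69.73 dB SPL.

69.7 dB SPL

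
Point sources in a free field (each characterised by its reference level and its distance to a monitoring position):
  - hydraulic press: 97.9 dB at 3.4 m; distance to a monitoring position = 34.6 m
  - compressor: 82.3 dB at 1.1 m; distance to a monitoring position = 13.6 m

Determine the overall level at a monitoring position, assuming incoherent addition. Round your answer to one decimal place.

77.8 dB

Propagate each source to the receiver with L = L_ref − 20·log₁₀(r/r_ref), then add intensities.
hydraulic press: 97.9 − 20·log₁₀(34.6/3.4) = 97.9 − 20.15 = 77.75 dB.
compressor: 82.3 − 20·log₁₀(13.6/1.1) = 82.3 − 21.84 = 60.46 dB.
Σ 10^(L/10) = 6.065e+07 → L_total = 10·log₁₀(6.065e+07) = 77.83 dB.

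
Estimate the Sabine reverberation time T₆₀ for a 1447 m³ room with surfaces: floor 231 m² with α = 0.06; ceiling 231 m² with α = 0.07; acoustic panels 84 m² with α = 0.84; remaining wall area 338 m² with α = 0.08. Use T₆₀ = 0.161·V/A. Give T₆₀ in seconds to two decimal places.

1.83 s

Total absorption A = 231·0.06 + 231·0.07 + 84·0.84 + 338·0.08 = 127.63 m² sabins.
T₆₀ = 0.161 × 1447 / 127.63 = 1.825 s.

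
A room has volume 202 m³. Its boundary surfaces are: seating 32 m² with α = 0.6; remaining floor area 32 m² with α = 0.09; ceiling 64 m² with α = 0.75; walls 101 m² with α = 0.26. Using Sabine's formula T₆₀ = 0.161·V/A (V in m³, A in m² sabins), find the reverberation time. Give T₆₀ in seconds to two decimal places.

Summing Sᵢαᵢ: 32·0.6 + 32·0.09 + 64·0.75 + 101·0.26 = 96.34 m².
T₆₀ = 0.161 × 202 / 96.34 = 0.338 s.

0.34 s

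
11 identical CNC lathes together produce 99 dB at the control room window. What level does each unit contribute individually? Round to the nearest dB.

89 dB

For N identical incoherent sources L_total = L₁ + 10·log₁₀ N, so L₁ = 99 − 10·log₁₀(11) = 99 − 10.414.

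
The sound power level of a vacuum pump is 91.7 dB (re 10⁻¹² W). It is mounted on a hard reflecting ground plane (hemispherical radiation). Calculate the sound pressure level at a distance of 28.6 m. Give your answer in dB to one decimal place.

L_p = L_w − 10·log₁₀(2π·r²) with r = 28.6 m.
2π·r² = 5139 m², 10·log₁₀ of that is 37.109 dB.
L_p = 91.7 − 37.109 = 54.59 dB.

54.6 dB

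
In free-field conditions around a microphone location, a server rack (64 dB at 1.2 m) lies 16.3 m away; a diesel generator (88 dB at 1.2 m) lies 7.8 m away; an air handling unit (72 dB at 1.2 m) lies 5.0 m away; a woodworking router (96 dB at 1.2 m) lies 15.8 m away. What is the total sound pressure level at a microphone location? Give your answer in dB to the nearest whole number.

Propagate each source to the receiver with L = L_ref − 20·log₁₀(r/r_ref), then add intensities.
server rack: 64 − 20·log₁₀(16.3/1.2) = 64 − 22.66 = 41.34 dB.
diesel generator: 88 − 20·log₁₀(7.8/1.2) = 88 − 16.26 = 71.74 dB.
air handling unit: 72 − 20·log₁₀(5.0/1.2) = 72 − 12.40 = 59.60 dB.
woodworking router: 96 − 20·log₁₀(15.8/1.2) = 96 − 22.39 = 73.61 dB.
Σ 10^(L/10) = 3.882e+07 → L_total = 10·log₁₀(3.882e+07) = 75.89 dB.

76 dB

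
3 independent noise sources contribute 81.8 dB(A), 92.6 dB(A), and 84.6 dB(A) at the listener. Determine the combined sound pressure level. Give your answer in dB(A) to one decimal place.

93.5 dB(A)

Incoherent sources combine by intensity addition: L_total = 10·log₁₀(Σ 10^(L_i/10)).
Σ 10^(L/10) = 10^(81.8/10) + 10^(92.6/10) + 10^(84.6/10) = 2.259e+09.
L_total = 10·log₁₀(2.259e+09) = 93.54 dB(A).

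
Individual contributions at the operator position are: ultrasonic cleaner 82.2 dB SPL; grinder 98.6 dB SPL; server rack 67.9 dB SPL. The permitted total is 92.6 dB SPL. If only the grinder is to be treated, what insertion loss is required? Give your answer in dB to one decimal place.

The untreated sources together contribute 10^(82.2/10) + 10^(67.9/10) = 1.721e+08, i.e. 82.36 dB SPL.
To meet 92.6 dB SPL overall, the treated grinder may contribute at most 10^(92.6/10) − 1.721e+08 = 1.648e+09, i.e. 92.17 dB SPL.
Required insertion loss = 98.6 − 92.17 = 6.43 dB.

6.4 dB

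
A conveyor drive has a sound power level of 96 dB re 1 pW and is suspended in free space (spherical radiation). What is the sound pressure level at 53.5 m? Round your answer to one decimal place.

The power spreads over a sphere of area 4π·r², so L_p = L_w − 10·log₁₀(4π·r²).
4π·r² = 3.597e+04 m², 10·log₁₀ of that is 45.559 dB.
L_p = 96 − 45.559 = 50.44 dB.

50.4 dB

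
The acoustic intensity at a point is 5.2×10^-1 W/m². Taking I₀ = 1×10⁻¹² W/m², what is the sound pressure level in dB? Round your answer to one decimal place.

117.2 dB

Dividing by I₀ shifts the exponent by 12: I/I₀ = 5.2×10^11.
L = 10·(0.7160 + 11) = 117.16 dB.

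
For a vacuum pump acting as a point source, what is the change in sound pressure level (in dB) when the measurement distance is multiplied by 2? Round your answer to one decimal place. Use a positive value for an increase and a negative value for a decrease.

-6.0 dB

A point source loses 6 dB per doubling of distance; generally ΔL = −20·log₁₀(r₂/r₁).
ΔL = −20·log₁₀(2) = -6.02 dB.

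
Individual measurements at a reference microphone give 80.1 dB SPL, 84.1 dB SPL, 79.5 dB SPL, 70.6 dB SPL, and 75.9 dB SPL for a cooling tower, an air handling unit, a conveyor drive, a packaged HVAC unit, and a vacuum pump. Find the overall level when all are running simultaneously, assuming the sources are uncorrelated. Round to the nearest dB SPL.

Incoherent sources combine by intensity addition: L_total = 10·log₁₀(Σ 10^(L_i/10)).
Σ 10^(L/10) = 10^(80.1/10) + 10^(84.1/10) + 10^(79.5/10) + 10^(70.6/10) + 10^(75.9/10) = 4.989e+08.
L_total = 10·log₁₀(4.989e+08) = 86.98 dB SPL.

87 dB SPL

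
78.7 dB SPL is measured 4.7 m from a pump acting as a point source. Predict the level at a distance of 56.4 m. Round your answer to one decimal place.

57.1 dB SPL

Spherical spreading from a point source gives a 20·log₁₀(r₂/r₁) drop.
L₂ = 78.7 − 20·log₁₀(56.4/4.7) = 78.7 − 21.584 = 57.12 dB SPL.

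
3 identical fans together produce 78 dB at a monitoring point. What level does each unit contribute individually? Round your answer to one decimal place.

73.2 dB

For N identical incoherent sources L_total = L₁ + 10·log₁₀ N, so L₁ = 78 − 10·log₁₀(3) = 78 − 4.771.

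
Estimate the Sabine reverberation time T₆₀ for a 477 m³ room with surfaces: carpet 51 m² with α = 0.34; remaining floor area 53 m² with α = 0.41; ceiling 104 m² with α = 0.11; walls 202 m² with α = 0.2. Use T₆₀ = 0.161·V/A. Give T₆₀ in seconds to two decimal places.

0.84 s

Summing Sᵢαᵢ: 51·0.34 + 53·0.41 + 104·0.11 + 202·0.2 = 90.91 m².
T₆₀ = 0.161 × 477 / 90.91 = 0.845 s.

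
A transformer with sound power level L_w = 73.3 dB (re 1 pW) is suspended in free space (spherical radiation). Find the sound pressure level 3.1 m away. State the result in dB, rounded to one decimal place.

52.5 dB

L_p = L_w − 10·log₁₀(4π·r²) with r = 3.1 m.
4π·r² = 120.8 m², 10·log₁₀ of that is 20.819 dB.
L_p = 73.3 − 20.819 = 52.48 dB.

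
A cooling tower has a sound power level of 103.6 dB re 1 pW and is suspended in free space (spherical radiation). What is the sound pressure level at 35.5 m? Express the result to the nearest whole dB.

The power spreads over a sphere of area 4π·r², so L_p = L_w − 10·log₁₀(4π·r²).
4π·r² = 1.584e+04 m², 10·log₁₀ of that is 41.997 dB.
L_p = 103.6 − 41.997 = 61.60 dB.

62 dB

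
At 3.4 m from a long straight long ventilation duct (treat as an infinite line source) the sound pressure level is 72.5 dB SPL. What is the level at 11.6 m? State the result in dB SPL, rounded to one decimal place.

67.2 dB SPL

For a line source, L₂ = L₁ − 10·log₁₀(r₂/r₁).
L₂ = 72.5 − 10·log₁₀(11.6/3.4) = 72.5 − 5.330 = 67.17 dB SPL.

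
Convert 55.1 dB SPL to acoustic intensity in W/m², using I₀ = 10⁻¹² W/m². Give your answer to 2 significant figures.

L = 10·log₁₀(I/I₀) ⇒ I = I₀·10^(L/10) = 10⁻¹² × 10^5.51.

3.2e-07 W/m²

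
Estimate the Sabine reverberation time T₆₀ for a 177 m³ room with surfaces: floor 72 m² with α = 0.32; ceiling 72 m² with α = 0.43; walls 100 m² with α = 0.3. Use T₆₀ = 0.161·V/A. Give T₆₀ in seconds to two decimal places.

Summing Sᵢαᵢ: 72·0.32 + 72·0.43 + 100·0.3 = 84.00 m².
T₆₀ = 0.161·V/A = 0.161·177/84.00 = 0.339 s.

0.34 s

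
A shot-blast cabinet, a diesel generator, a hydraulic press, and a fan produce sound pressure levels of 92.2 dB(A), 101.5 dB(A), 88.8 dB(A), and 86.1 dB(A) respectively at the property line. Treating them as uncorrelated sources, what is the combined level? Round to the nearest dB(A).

102 dB(A)

For uncorrelated sources the intensities add, so convert each level to linear form, sum, and take 10·log₁₀ of the total.
Σ 10^(L/10) = 10^(92.2/10) + 10^(101.5/10) + 10^(88.8/10) + 10^(86.1/10) = 1.695e+10.
L_total = 10·log₁₀(1.695e+10) = 102.29 dB(A).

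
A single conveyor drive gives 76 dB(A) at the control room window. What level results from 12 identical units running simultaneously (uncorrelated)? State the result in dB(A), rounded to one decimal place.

L_total = L₁ + 10·log₁₀ N for N identical incoherent sources.
L_total = 76 + 10·log₁₀(12) = 76 + 10.792 = 86.79 dB(A).

86.8 dB(A)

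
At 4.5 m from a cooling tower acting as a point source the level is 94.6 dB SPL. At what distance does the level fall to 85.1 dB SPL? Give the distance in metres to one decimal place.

For a point source L₁ − L₂ = 20·log₁₀(r₂/r₁), so r₂ = r₁·10^((L₁−L₂)/20).
r₂ = 4.5·10^((94.6−85.1)/20) = 4.5·10^(9.5/20) = 13.43 m.

13.4 m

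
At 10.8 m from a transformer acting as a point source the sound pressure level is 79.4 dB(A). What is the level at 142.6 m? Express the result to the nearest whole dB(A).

57 dB(A)

Spherical spreading from a point source gives a 20·log₁₀(r₂/r₁) drop.
L₂ = 79.4 − 20·log₁₀(142.6/10.8) = 79.4 − 22.414 = 56.99 dB(A).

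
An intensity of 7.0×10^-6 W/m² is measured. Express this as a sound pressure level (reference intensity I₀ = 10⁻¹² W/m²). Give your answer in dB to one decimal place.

68.5 dB

L = 10·log₁₀(I/I₀) = 10·log₁₀(7.0×10^-6/10⁻¹²) = 10·log₁₀(7.0×10^6).
L = 10·(0.8451 + 6) = 68.45 dB.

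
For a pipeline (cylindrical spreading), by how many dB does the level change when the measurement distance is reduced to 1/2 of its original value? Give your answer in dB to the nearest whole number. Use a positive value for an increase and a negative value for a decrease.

Line-source spreading: ΔL = −10·log₁₀(r₂/r₁).
ΔL = −10·log₁₀(0.5) = +3.01 dB.

+3 dB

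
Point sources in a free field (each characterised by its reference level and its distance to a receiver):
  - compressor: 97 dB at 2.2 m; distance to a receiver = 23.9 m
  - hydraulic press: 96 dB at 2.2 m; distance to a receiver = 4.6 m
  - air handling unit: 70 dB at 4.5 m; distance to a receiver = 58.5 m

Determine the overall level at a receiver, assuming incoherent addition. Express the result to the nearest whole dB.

90 dB

Propagate each source to the receiver with L = L_ref − 20·log₁₀(r/r_ref), then add intensities.
compressor: 97 − 20·log₁₀(23.9/2.2) = 97 − 20.72 = 76.28 dB.
hydraulic press: 96 − 20·log₁₀(4.6/2.2) = 96 − 6.41 = 89.59 dB.
air handling unit: 70 − 20·log₁₀(58.5/4.5) = 70 − 22.28 = 47.72 dB.
Σ 10^(L/10) = 9.531e+08 → L_total = 10·log₁₀(9.531e+08) = 89.79 dB.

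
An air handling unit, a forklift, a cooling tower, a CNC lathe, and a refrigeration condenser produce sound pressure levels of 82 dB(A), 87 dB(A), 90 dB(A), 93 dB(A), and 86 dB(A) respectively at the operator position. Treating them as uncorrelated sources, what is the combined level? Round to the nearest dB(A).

Incoherent sources combine by intensity addition: L_total = 10·log₁₀(Σ 10^(L_i/10)).
Σ 10^(L/10) = 10^(82/10) + 10^(87/10) + 10^(90/10) + 10^(93/10) + 10^(86/10) = 4.053e+09.
L_total = 10·log₁₀(4.053e+09) = 96.08 dB(A).

96 dB(A)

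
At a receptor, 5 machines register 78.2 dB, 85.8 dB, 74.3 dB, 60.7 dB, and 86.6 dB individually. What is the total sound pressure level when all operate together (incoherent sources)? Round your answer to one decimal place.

89.7 dB

For uncorrelated sources the intensities add, so convert each level to linear form, sum, and take 10·log₁₀ of the total.
Σ 10^(L/10) = 10^(78.2/10) + 10^(85.8/10) + 10^(74.3/10) + 10^(60.7/10) + 10^(86.6/10) = 9.314e+08.
L_total = 10·log₁₀(9.314e+08) = 89.69 dB.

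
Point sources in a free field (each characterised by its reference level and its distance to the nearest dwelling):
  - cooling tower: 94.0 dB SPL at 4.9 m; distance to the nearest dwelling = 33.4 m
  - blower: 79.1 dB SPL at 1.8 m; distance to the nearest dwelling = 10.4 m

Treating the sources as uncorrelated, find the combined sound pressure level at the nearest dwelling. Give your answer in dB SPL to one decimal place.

77.5 dB SPL

First find each source's level at the receiver (point-source: −20·log₁₀(r/r_ref)), then combine on an intensity basis.
cooling tower: 94.0 − 20·log₁₀(33.4/4.9) = 94.0 − 16.67 = 77.33 dB SPL.
blower: 79.1 − 20·log₁₀(10.4/1.8) = 79.1 − 15.24 = 63.86 dB SPL.
Σ 10^(L/10) = 5.650e+07 → L_total = 10·log₁₀(5.650e+07) = 77.52 dB SPL.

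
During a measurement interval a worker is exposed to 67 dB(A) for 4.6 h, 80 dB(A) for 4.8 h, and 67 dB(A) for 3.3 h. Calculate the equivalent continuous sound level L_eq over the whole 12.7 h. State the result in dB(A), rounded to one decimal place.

76.1 dB(A)

Weight each interval's intensity by its duration and average over T = 12.7 h:
Σ tᵢ·10^(Lᵢ/10) = 4.6·10^(67/10) + 4.8·10^(80/10) + 3.3·10^(67/10) = 5.196e+08.
L_eq = 10·log₁₀(5.196e+08/12.7) = 76.12 dB(A).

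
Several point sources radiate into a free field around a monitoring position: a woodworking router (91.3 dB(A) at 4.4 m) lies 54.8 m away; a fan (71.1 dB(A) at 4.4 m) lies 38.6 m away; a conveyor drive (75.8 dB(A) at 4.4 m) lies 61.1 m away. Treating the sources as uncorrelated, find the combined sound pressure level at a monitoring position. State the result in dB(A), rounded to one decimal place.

69.6 dB(A)

First find each source's level at the receiver (point-source: −20·log₁₀(r/r_ref)), then combine on an intensity basis.
woodworking router: 91.3 − 20·log₁₀(54.8/4.4) = 91.3 − 21.91 = 69.39 dB(A).
fan: 71.1 − 20·log₁₀(38.6/4.4) = 71.1 − 18.86 = 52.24 dB(A).
conveyor drive: 75.8 − 20·log₁₀(61.1/4.4) = 75.8 − 22.85 = 52.95 dB(A).
Σ 10^(L/10) = 9.061e+06 → L_total = 10·log₁₀(9.061e+06) = 69.57 dB(A).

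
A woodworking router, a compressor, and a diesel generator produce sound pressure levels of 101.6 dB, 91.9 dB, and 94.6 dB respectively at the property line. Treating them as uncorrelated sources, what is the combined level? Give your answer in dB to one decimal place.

102.8 dB

Incoherent sources combine by intensity addition: L_total = 10·log₁₀(Σ 10^(L_i/10)).
Σ 10^(L/10) = 10^(101.6/10) + 10^(91.9/10) + 10^(94.6/10) = 1.889e+10.
L_total = 10·log₁₀(1.889e+10) = 102.76 dB.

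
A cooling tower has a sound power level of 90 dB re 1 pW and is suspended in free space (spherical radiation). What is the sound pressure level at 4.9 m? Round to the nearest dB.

L_p = L_w − 10·log₁₀(4π·r²) with r = 4.9 m.
4π·r² = 301.7 m², 10·log₁₀ of that is 24.796 dB.
L_p = 90 − 24.796 = 65.20 dB.

65 dB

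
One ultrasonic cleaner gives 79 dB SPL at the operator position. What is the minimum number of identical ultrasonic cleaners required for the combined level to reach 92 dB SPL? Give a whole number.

N identical sources give L₁ + 10·log₁₀ N, so require 10·log₁₀ N ≥ 92 − 79 = 13.0 dB.
N ≥ 10^(13.0/10) = 19.953, so N = 20.

20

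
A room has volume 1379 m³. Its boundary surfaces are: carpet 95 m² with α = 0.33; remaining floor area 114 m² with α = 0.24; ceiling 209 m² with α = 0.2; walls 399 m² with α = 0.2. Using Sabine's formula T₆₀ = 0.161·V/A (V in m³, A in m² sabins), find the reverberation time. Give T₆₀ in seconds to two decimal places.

Summing Sᵢαᵢ: 95·0.33 + 114·0.24 + 209·0.2 + 399·0.2 = 180.31 m².
T₆₀ = 0.161·V/A = 0.161·1379/180.31 = 1.231 s.

1.23 s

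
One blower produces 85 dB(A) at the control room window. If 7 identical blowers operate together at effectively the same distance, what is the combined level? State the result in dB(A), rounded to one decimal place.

93.5 dB(A)

N identical incoherent sources raise the level by 10·log₁₀ N.
L_total = 85 + 10·log₁₀(7) = 85 + 8.451 = 93.45 dB(A).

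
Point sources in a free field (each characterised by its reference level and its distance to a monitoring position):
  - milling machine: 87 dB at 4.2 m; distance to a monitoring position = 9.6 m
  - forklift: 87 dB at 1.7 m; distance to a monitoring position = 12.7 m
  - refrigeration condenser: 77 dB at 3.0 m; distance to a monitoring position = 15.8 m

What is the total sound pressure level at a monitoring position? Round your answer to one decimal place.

80.3 dB

Apply inverse-square spreading to bring every level to the receiver, then sum 10^(L/10).
milling machine: 87 − 20·log₁₀(9.6/4.2) = 87 − 7.18 = 79.82 dB.
forklift: 87 − 20·log₁₀(12.7/1.7) = 87 − 17.47 = 69.53 dB.
refrigeration condenser: 77 − 20·log₁₀(15.8/3.0) = 77 − 14.43 = 62.57 dB.
Σ 10^(L/10) = 1.067e+08 → L_total = 10·log₁₀(1.067e+08) = 80.28 dB.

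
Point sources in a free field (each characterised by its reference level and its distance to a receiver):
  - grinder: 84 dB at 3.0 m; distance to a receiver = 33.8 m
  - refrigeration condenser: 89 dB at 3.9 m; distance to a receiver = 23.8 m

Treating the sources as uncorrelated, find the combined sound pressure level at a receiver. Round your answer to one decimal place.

73.7 dB

Propagate each source to the receiver with L = L_ref − 20·log₁₀(r/r_ref), then add intensities.
grinder: 84 − 20·log₁₀(33.8/3.0) = 84 − 21.04 = 62.96 dB.
refrigeration condenser: 89 − 20·log₁₀(23.8/3.9) = 89 − 15.71 = 73.29 dB.
Σ 10^(L/10) = 2.331e+07 → L_total = 10·log₁₀(2.331e+07) = 73.68 dB.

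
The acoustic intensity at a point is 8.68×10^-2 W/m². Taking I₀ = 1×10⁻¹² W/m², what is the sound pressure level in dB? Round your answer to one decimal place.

109.4 dB

L = 10·log₁₀(I/I₀) = 10·log₁₀(8.68×10^-2/10⁻¹²) = 10·log₁₀(8.68×10^10).
L = 10·(0.9385 + 10) = 109.39 dB.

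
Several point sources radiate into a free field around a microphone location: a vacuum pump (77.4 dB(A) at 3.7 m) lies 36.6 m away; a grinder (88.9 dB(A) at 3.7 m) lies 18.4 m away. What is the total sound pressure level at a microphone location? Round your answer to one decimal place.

75.0 dB(A)

Apply inverse-square spreading to bring every level to the receiver, then sum 10^(L/10).
vacuum pump: 77.4 − 20·log₁₀(36.6/3.7) = 77.4 − 19.91 = 57.49 dB(A).
grinder: 88.9 − 20·log₁₀(18.4/3.7) = 88.9 − 13.93 = 74.97 dB(A).
Σ 10^(L/10) = 3.195e+07 → L_total = 10·log₁₀(3.195e+07) = 75.04 dB(A).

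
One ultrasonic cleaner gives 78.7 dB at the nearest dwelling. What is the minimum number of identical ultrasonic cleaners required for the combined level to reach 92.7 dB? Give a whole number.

26

Need L₁ + 10·log₁₀ N ≥ 92.7, i.e. log₁₀ N ≥ 1.40.
N ≥ 10^(14.0/10) = 25.119, so N = 26.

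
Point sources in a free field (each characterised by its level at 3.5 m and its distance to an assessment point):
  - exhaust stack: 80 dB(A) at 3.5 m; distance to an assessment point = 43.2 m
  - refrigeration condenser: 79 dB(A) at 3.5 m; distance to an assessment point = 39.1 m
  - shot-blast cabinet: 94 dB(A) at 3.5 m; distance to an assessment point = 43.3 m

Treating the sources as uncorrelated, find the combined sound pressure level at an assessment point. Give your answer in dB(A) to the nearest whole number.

72 dB(A)

Apply inverse-square spreading to bring every level to the receiver, then sum 10^(L/10).
exhaust stack: 80 − 20·log₁₀(43.2/3.5) = 80 − 21.83 = 58.17 dB(A).
refrigeration condenser: 79 − 20·log₁₀(39.1/3.5) = 79 − 20.96 = 58.04 dB(A).
shot-blast cabinet: 94 − 20·log₁₀(43.3/3.5) = 94 − 21.85 = 72.15 dB(A).
Σ 10^(L/10) = 1.770e+07 → L_total = 10·log₁₀(1.770e+07) = 72.48 dB(A).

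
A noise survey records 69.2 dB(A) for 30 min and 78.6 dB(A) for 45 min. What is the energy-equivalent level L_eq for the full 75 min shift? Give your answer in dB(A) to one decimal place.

76.7 dB(A)

The energy average is taken in the linear domain: L_eq = 10·log₁₀[(Σ tᵢ·10^(Lᵢ/10))/T], T = 75 min.
Σ tᵢ·10^(Lᵢ/10) = 30·10^(69.2/10) + 45·10^(78.6/10) = 3.509e+09.
L_eq = 10·log₁₀(3.509e+09/75) = 76.70 dB(A).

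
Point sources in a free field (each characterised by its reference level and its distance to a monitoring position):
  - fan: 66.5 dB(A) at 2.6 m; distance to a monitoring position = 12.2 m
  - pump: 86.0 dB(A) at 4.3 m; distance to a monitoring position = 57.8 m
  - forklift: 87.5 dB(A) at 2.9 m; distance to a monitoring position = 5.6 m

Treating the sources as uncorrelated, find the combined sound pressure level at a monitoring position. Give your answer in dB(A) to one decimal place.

81.9 dB(A)

First find each source's level at the receiver (point-source: −20·log₁₀(r/r_ref)), then combine on an intensity basis.
fan: 66.5 − 20·log₁₀(12.2/2.6) = 66.5 − 13.43 = 53.07 dB(A).
pump: 86.0 − 20·log₁₀(57.8/4.3) = 86.0 − 22.57 = 63.43 dB(A).
forklift: 87.5 − 20·log₁₀(5.6/2.9) = 87.5 − 5.72 = 81.78 dB(A).
Σ 10^(L/10) = 1.532e+08 → L_total = 10·log₁₀(1.532e+08) = 81.85 dB(A).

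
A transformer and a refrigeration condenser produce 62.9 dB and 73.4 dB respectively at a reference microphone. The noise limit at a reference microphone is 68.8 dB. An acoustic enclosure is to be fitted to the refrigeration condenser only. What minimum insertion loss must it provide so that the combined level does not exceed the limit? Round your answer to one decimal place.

5.9 dB

Everything except the refrigeration condenser sums to 10^(62.9/10) = 1.950e+06 in linear terms, 62.90 dB.
The limit corresponds to 10^(68.8/10) = 7.586e+06; subtracting the fixed part leaves 5.636e+06 for the refrigeration condenser, i.e. 67.51 dB.
So the refrigeration condenser must be reduced from 73.4 to 67.51 dB: IL = 5.89 dB.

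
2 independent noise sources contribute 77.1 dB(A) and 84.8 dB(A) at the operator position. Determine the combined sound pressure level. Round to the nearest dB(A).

Incoherent sources combine by intensity addition: L_total = 10·log₁₀(Σ 10^(L_i/10)).
Σ 10^(L/10) = 10^(77.1/10) + 10^(84.8/10) = 3.533e+08.
L_total = 10·log₁₀(3.533e+08) = 85.48 dB(A).

85 dB(A)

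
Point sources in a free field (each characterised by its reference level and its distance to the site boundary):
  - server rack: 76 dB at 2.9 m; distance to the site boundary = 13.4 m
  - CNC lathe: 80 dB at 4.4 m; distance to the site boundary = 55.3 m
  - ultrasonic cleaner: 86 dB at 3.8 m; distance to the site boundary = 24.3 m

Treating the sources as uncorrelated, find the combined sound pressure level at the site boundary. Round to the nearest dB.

First find each source's level at the receiver (point-source: −20·log₁₀(r/r_ref)), then combine on an intensity basis.
server rack: 76 − 20·log₁₀(13.4/2.9) = 76 − 13.29 = 62.71 dB.
CNC lathe: 80 − 20·log₁₀(55.3/4.4) = 80 − 21.99 = 58.01 dB.
ultrasonic cleaner: 86 − 20·log₁₀(24.3/3.8) = 86 − 16.12 = 69.88 dB.
Σ 10^(L/10) = 1.223e+07 → L_total = 10·log₁₀(1.223e+07) = 70.88 dB.

71 dB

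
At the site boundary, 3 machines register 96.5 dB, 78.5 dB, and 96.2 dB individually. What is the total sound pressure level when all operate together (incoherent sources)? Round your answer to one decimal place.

Incoherent sources combine by intensity addition: L_total = 10·log₁₀(Σ 10^(L_i/10)).
Σ 10^(L/10) = 10^(96.5/10) + 10^(78.5/10) + 10^(96.2/10) = 8.706e+09.
L_total = 10·log₁₀(8.706e+09) = 99.40 dB.

99.4 dB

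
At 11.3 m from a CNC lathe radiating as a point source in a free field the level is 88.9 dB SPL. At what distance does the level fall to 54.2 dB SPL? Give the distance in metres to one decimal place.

The 34.7 dB drop corresponds to a distance ratio of 10^(34.7/20) for a point source.
r₂ = 11.3·10^((88.9−54.2)/20) = 11.3·10^(34.7/20) = 613.87 m.

613.9 m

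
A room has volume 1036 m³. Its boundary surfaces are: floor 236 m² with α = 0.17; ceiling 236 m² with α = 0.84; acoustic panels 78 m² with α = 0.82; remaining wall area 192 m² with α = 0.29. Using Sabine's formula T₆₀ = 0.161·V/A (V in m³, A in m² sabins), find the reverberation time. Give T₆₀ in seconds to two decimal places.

0.47 s

Summing Sᵢαᵢ: 236·0.17 + 236·0.84 + 78·0.82 + 192·0.29 = 358.00 m².
T₆₀ = 0.161 × 1036 / 358.00 = 0.466 s.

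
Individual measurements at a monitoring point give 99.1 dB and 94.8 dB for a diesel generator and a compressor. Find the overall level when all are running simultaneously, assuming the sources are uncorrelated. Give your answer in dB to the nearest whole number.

100 dB

Incoherent sources combine by intensity addition: L_total = 10·log₁₀(Σ 10^(L_i/10)).
Σ 10^(L/10) = 10^(99.1/10) + 10^(94.8/10) = 1.115e+10.
L_total = 10·log₁₀(1.115e+10) = 100.47 dB.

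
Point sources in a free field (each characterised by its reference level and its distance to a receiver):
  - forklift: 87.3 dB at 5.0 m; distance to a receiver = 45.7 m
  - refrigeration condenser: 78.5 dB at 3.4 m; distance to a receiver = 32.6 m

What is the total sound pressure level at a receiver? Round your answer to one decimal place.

68.6 dB

Apply inverse-square spreading to bring every level to the receiver, then sum 10^(L/10).
forklift: 87.3 − 20·log₁₀(45.7/5.0) = 87.3 − 19.22 = 68.08 dB.
refrigeration condenser: 78.5 − 20·log₁₀(32.6/3.4) = 78.5 − 19.63 = 58.87 dB.
Σ 10^(L/10) = 7.199e+06 → L_total = 10·log₁₀(7.199e+06) = 68.57 dB.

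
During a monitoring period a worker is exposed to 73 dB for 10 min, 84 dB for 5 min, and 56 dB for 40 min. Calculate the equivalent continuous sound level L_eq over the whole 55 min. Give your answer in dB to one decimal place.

L_eq = 10·log₁₀[(1/T)·Σ tᵢ·10^(Lᵢ/10)] with T = 55 min.
Σ tᵢ·10^(Lᵢ/10) = 10·10^(73/10) + 5·10^(84/10) + 40·10^(56/10) = 1.471e+09.
L_eq = 10·log₁₀(1.471e+09/55) = 74.27 dB.

74.3 dB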